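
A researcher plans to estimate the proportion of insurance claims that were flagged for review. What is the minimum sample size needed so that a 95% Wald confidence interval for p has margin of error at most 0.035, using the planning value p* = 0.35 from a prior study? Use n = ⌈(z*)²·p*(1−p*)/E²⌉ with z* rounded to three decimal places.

n = 714

For 95% confidence, z* = 1.960.
p*(1−p*) = 0.2275.
(z*)²·p*(1−p*)/E² = 3.841600·0.2275/0.001225 = 713.440.
⌈713.440⌉ = 714.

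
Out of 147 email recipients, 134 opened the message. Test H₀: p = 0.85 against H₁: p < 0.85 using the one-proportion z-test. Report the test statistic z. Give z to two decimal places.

z = 2.09

With x = 134 successes in n = 147, p̂ = 0.91156.
Null standard error: √(0.85·0.15/147) = √0.000867347 = 0.029451.
Test statistic: z = 0.06156/0.029451 = 2.09.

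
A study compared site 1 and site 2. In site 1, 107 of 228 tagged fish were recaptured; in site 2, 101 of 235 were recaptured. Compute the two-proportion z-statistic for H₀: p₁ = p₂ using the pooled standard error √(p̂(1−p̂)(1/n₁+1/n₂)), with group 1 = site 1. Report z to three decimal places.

z = 0.854

Sample proportions: p̂₁ = 107/228 = 0.46930 and p̂₂ = 101/235 = 0.42979.
Pooling: p̂ = 208/463 = 0.44924.
SE = √[p̂(1−p̂)(1/n₁+1/n₂)] = √[0.44924·0.55076·(1/228+1/235)] ≈ 0.046239.
z = (p̂₁ − p̂₂)/SE = (0.46930 − 0.42979)/0.046239 = 0.03951/0.046239 = 0.854.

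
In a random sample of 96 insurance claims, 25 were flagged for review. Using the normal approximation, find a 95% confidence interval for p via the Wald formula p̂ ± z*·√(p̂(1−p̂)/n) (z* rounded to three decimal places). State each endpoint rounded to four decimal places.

The sample proportion is 25/96 = 0.26042.
SE = √(p̂(1−p̂)/n) = √(0.192600/96) = 0.044791.
The 95% critical value is z* = 1.960.
Margin of error: 1.960 × 0.044791 = 0.08779.
CI: 0.26042 ± 0.08779 = (0.1726, 0.3482).

(0.1726, 0.3482)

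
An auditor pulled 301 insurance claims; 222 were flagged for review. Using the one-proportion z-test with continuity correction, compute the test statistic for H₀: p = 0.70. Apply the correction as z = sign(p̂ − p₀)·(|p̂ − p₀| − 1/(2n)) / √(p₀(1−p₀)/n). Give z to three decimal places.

Sample proportion p̂ = 222/301 = 0.73754. p̂ − p₀ = 0.037542.
Continuity correction 1/(2n) = 1/602 = 0.001661.
Corrected numerator: |0.037542| − 0.001661 = 0.035881.
Under H₀, SE = √(p₀(1−p₀)/n) = √(0.70·0.30/301) = √0.000697674 = 0.026414.
z = (+)0.035881/0.026414 = 1.358.

z = 1.358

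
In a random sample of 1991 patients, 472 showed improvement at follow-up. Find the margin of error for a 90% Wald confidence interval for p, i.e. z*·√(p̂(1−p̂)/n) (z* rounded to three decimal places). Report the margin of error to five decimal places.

p̂ = 472/1991 = 0.23707.
SE = √(p̂(1−p̂)/n) = √(0.180866/1991) = 0.009531.
z* = 1.645 at the 90% level.
So ME = 0.01568.

ME = 0.01568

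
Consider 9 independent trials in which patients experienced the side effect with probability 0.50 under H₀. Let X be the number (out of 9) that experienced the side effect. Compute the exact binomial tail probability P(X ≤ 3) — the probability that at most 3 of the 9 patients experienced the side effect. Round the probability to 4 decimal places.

X is binomial with n = 9 and p = 0.50.
P(X ≤ 3) = C(9,0)·0.50^0·0.50^9 + C(9,1)·0.50^1·0.50^8 + C(9,2)·0.50^2·0.50^7 + C(9,3)·0.50^3·0.50^6.
= 0.001953 + 0.017578 + 0.070312 + 0.164062 = 0.2539.

P = 0.2539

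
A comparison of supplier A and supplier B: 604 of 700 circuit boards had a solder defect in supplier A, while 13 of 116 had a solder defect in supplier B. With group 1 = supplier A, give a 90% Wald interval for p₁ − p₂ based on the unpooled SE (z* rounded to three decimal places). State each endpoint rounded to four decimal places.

(0.6981, 0.8035)

p̂₁ = 0.86286, p̂₂ = 0.11207, so the observed difference is 0.75079.
SE = √(0.000169050 + 0.000857841) = √0.001026891 = 0.032045.
z* = 1.645 at the 90% level. Margin of error = 0.05271.
Interval: 0.75079 ± 0.05271 → (0.6981, 0.8035).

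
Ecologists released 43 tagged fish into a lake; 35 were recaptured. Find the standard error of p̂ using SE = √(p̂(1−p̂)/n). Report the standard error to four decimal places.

SE = 0.0593

The sample proportion is 35/43 = 0.81395.
p̂(1−p̂) = 0.151435.
Dividing by n and taking the root: √0.003521744 = 0.0593.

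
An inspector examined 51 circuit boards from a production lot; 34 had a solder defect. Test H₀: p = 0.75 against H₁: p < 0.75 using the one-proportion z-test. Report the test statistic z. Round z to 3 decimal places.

Sample proportion p̂ = 34/51 = 0.66667.
Null standard error: √(0.75·0.25/51) = √0.003676471 = 0.060634.
z = (0.66667 − 0.75)/0.060634 = -0.08333/0.060634 = -1.374.

z = -1.374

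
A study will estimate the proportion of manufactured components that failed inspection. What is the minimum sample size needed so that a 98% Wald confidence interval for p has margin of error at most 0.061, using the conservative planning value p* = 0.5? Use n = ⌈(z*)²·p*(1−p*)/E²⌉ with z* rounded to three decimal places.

The 98% critical value is z* = 2.326.
p*(1−p*) = 0.50·0.50 = 0.2500.
Required n before rounding: 5.410276 × 0.2500 / 0.061² = 363.496.
Rounding up, n = 364.

n = 364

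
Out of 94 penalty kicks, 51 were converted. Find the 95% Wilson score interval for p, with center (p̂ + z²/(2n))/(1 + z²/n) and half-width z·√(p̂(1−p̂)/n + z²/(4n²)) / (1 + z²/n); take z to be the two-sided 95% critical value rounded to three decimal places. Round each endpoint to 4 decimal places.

(0.4422, 0.6396)

Here p̂ = 51/94 = 0.54255 and z = 1.960 (z² = 3.841600).
Denominator 1 + z²/n = 1 + 3.841600/94 = 1.040868.
Center = (0.54255 + 0.020434)/1.040868 = 0.54088.
Radicand: p̂(1−p̂)/n + z²/(4n²) = 0.002640311 + 0.000108692 = 0.002749003.
Half-width = z·√(radicand)/denom = 1.960·0.052431/1.040868 = 0.09873.
CI: 0.54088 ± 0.09873 = (0.4422, 0.6396).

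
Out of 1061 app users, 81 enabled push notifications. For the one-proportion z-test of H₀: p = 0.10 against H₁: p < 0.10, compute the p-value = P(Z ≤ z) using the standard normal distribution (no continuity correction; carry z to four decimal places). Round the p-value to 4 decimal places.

p-value = 0.0051

With x = 81 successes in n = 1061, p̂ = 0.07634.
Null standard error: √(0.10·0.90/1061) = √0.000084826 = 0.009210.
Test statistic (full precision, shown to 4 dp): z = (81/1061 − 0.10)/SE₀ ≈ -2.5686.
p-value = P(Z ≤ z) with z = -2.5686 → 0.0051.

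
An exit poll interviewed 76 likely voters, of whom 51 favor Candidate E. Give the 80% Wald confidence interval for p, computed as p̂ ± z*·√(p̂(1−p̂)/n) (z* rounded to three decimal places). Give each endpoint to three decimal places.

Sample proportion p̂ = 51/76 = 0.67105.
SE = √(p̂(1−p̂)/n) = √(0.220741/76) = 0.053893.
z* = 1.282 at the 80% level.
Margin of error: 1.282 × 0.053893 = 0.06909.
CI: 0.67105 ± 0.06909 = (0.602, 0.740).

(0.602, 0.740)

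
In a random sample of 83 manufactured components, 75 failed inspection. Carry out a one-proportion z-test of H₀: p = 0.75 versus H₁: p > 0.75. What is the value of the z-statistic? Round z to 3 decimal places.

The sample proportion is 75/83 = 0.90361.
Null standard error: √(0.75·0.25/83) = √0.002259036 = 0.047529.
z = (0.90361 − 0.75)/0.047529 = 0.15361/0.047529 = 3.232.

z = 3.232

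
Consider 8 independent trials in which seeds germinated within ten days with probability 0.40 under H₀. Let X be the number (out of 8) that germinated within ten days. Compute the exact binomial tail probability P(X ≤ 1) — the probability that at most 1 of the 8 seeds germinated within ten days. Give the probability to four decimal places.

P = 0.1064

X is binomial with n = 8 and p = 0.40.
P(X ≤ 1) = C(8,0)·0.40^0·0.60^8 + C(8,1)·0.40^1·0.60^7.
= 0.016796 + 0.089580 = 0.1064.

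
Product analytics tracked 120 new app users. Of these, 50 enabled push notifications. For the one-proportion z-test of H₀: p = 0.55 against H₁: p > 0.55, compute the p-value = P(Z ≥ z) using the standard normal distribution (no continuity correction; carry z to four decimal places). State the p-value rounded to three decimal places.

p-value = 0.998

Sample proportion p̂ = 50/120 = 0.41667.
SE₀ = √(0.55·0.45/120) = 0.045415.
Test statistic (full precision, shown to 4 dp): z = (50/120 − 0.55)/SE₀ ≈ -2.9359.
From the standard normal, P(Z ≥ z) = 0.998.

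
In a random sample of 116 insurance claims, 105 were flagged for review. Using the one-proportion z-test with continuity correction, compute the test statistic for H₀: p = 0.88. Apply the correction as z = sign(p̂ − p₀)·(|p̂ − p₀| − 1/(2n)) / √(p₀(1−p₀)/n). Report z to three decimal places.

z = 0.691

The sample proportion is 105/116 = 0.90517. p̂ − p₀ = 0.025172.
Continuity correction 1/(2n) = 1/232 = 0.004310.
Corrected numerator: |0.025172| − 0.004310 = 0.020862.
Null standard error: √(0.88·0.12/116) = √0.000910345 = 0.030172.
z = (+)0.020862/0.030172 = 0.691.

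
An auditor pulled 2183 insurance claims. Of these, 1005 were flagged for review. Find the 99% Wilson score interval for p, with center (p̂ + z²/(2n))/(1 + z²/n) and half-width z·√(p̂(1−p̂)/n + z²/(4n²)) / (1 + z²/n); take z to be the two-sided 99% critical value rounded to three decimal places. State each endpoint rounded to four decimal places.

(0.4331, 0.4879)

Here p̂ = 1005/2183 = 0.46038 and z = 2.576 (z² = 6.635776).
Denominator 1 + z²/n = 1 + 6.635776/2183 = 1.003040.
Center = (0.46038 + 0.001520)/1.003040 = 0.46050.
Radicand: p̂(1−p̂)/n + z²/(4n²) = 0.000113802 + 0.000000348 = 0.000114150.
Half-width = z·√(radicand)/denom = 2.576·0.010684/1.003040 = 0.02744.
CI: 0.46050 ± 0.02744 = (0.4331, 0.4879).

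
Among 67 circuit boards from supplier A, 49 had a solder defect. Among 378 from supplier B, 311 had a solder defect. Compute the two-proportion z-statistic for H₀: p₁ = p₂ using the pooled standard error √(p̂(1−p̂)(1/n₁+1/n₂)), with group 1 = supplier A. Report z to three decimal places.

p̂₁ = 49/67 = 0.73134, p̂₂ = 311/378 = 0.82275.
Pooling: p̂ = 360/445 = 0.80899.
Pooled SE = √[0.1545259·0.01757088] ≈ 0.052107.
z = (p̂₁ − p̂₂)/SE = (0.73134 − 0.82275)/0.052107 = -0.09141/0.052107 = -1.754.

z = -1.754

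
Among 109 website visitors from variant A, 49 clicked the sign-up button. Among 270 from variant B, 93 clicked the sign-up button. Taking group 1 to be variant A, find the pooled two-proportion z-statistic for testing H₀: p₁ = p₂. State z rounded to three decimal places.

z = 1.913

Sample proportions: p̂₁ = 49/109 = 0.44954 and p̂₂ = 93/270 = 0.34444.
Pooled p̂ = (49+93)/(109+270) = 142/379 = 0.37467.
Pooled SE = √[0.2342924·0.01287802] ≈ 0.054929.
z = (p̂₁ − p̂₂)/SE = (0.44954 − 0.34444)/0.054929 = 0.10510/0.054929 = 1.913.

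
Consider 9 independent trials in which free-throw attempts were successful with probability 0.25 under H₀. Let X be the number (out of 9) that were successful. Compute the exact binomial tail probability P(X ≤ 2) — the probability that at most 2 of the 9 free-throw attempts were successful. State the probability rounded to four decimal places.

P = 0.6007

X ~ Binomial(n=9, p=0.25).
P(X ≤ 2) = C(9,0)·0.25^0·0.75^9 + C(9,1)·0.25^1·0.75^8 + C(9,2)·0.25^2·0.75^7.
= 0.075085 + 0.225254 + 0.300339 = 0.6007.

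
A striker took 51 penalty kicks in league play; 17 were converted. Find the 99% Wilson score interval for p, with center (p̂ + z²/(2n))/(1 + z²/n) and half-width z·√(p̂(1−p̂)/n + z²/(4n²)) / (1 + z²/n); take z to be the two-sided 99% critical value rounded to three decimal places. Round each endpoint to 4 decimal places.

Here p̂ = 17/51 = 0.33333 and z = 2.576 (z² = 6.635776).
Denominator 1 + z²/n = 1 + 6.635776/51 = 1.130113.
Adjusted center: (0.33333 + z²/(2n))/1.130113 = 0.35252.
Radicand: p̂(1−p̂)/n + z²/(4n²) = 0.004357298 + 0.000637810 = 0.004995108.
Half-width = 2.576·√0.004995108/1.130113 = 0.16110.
CI: 0.35252 ± 0.16110 = (0.1914, 0.5136).

(0.1914, 0.5136)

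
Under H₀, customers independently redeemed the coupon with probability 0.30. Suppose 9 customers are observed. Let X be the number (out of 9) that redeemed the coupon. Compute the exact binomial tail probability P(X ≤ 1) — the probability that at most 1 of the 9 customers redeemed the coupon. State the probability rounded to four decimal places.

X is binomial with n = 9 and p = 0.30.
P(X ≤ 1) = C(9,0)·0.30^0·0.70^9 + C(9,1)·0.30^1·0.70^8.
= 0.040354 + 0.155650 = 0.1960.

P = 0.1960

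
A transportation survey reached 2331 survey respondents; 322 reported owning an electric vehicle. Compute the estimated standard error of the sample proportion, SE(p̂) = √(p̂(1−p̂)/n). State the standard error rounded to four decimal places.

Sample proportion p̂ = 322/2331 = 0.13814.
p̂(1−p̂) = 0.119057.
Dividing by n and taking the root: √0.000051076 = 0.0071.

SE = 0.0071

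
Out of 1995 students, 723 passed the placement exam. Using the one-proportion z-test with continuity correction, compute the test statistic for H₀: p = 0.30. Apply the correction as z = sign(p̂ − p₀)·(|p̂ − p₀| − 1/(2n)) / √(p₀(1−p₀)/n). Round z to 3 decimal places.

z = 6.058

With x = 723 successes in n = 1995, p̂ = 0.36241. p̂ − p₀ = 0.062406.
1/(2n) = 0.000251.
Corrected numerator: |0.062406| − 0.000251 = 0.062155.
SE₀ = √(0.30·0.70/1995) = 0.010260.
z = (+)0.062155/0.010260 = 6.058.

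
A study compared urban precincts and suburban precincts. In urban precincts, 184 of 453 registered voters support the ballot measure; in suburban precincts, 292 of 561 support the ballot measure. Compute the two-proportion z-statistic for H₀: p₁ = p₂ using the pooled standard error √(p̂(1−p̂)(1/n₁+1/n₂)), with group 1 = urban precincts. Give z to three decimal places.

Sample proportions: p̂₁ = 184/453 = 0.40618 and p̂₂ = 292/561 = 0.52050.
Pooled p̂ = (184+292)/(453+561) = 476/1014 = 0.46943.
Pooled SE = √[0.2490654·0.00399004] ≈ 0.031524.
z = -0.11432/0.031524 = -3.626.

z = -3.626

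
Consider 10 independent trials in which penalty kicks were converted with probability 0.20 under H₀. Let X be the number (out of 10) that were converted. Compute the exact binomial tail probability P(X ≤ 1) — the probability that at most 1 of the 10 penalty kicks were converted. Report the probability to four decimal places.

P = 0.3758

X is binomial with n = 10 and p = 0.20.
P(X ≤ 1) = C(10,0)·0.20^0·0.80^10 + C(10,1)·0.20^1·0.80^9.
= 0.107374 + 0.268435 = 0.3758.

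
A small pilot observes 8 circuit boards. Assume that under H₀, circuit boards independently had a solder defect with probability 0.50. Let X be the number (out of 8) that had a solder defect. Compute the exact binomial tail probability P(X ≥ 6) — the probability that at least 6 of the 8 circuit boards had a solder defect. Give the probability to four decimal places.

P = 0.1445

X ~ Binomial(n=8, p=0.50).
P(X ≥ 6) = C(8,6)·0.50^6·0.50^2 + C(8,7)·0.50^7·0.50^1 + C(8,8)·0.50^8·0.50^0.
= 0.109375 + 0.031250 + 0.003906 = 0.1445.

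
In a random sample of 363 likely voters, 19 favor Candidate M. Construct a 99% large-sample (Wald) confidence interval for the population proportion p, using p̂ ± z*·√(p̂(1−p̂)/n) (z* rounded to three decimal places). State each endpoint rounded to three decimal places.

With x = 19 successes in n = 363, p̂ = 0.05234.
SE = √(p̂(1−p̂)/n) = √(0.049602/363) = 0.011690.
For 99% confidence, z* = 2.576.
Margin of error: 2.576 × 0.011690 = 0.03011.
CI: 0.05234 ± 0.03011 = (0.022, 0.082).

(0.022, 0.082)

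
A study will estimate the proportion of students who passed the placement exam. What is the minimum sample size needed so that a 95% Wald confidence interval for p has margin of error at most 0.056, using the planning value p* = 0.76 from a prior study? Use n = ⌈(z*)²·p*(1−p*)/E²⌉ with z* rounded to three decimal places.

z* = 1.960 at the 95% level.
p*(1−p*) = 0.76·0.24 = 0.1824.
(z*)²·p*(1−p*)/E² = 3.841600·0.1824/0.003136 = 223.440.
Rounding up, n = 224.

n = 224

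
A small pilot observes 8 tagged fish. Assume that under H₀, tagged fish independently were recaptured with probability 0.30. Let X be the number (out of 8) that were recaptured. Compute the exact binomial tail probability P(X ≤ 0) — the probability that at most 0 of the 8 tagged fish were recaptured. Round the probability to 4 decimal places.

X is binomial with n = 8 and p = 0.30.
P(X ≤ 0) = C(8,0)·0.30^0·0.70^8.
= 0.057648 = 0.0576.

P = 0.0576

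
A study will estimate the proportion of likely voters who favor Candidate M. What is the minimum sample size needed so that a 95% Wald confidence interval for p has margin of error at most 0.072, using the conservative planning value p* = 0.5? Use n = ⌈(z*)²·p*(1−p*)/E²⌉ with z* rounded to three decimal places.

n = 186

z* = 1.960 at the 95% level.
p*(1−p*) = 0.50·0.50 = 0.2500.
Required n before rounding: 3.841600 × 0.2500 / 0.072² = 185.262.
⌈185.262⌉ = 186.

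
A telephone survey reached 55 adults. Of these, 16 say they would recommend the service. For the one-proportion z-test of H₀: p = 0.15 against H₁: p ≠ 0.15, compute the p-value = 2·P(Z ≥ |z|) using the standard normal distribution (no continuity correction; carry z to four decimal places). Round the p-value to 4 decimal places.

p̂ = 16/55 = 0.29091.
Under H₀, SE = √(p₀(1−p₀)/n) = √(0.15·0.85/55) = √0.002318182 = 0.048148.
z = (p̂ − p₀)/SE = (16/55 − 0.15)/0.048148 ≈ 2.9266.
p-value = 2·P(Z ≥ |z|) with z = 2.9266 → 0.0034.

p-value = 0.0034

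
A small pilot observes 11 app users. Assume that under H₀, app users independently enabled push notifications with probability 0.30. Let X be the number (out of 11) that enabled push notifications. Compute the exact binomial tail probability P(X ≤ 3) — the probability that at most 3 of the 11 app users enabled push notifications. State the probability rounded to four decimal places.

P = 0.5696

X is binomial with n = 11 and p = 0.30.
P(X ≤ 3) = C(11,0)·0.30^0·0.70^11 + C(11,1)·0.30^1·0.70^10 + C(11,2)·0.30^2·0.70^9 + C(11,3)·0.30^3·0.70^8.
= 0.019773 + 0.093217 + 0.199750 + 0.256822 = 0.5696.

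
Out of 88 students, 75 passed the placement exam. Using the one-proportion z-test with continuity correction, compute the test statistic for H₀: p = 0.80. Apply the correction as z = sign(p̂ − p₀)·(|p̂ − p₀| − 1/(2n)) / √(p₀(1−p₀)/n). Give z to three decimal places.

z = 1.093

With x = 75 successes in n = 88, p̂ = 0.85227. p̂ − p₀ = 0.052273.
1/(2n) = 0.005682.
Corrected numerator: |0.052273| − 0.005682 = 0.046591.
Null standard error: √(0.80·0.20/88) = √0.001818182 = 0.042640.
z = +0.046591/0.042640 = 1.093.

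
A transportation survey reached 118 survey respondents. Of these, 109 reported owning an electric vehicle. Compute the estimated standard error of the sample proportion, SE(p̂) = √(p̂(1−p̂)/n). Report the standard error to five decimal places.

The sample proportion is 109/118 = 0.92373.
p̂(1−p̂) = 0.92373·0.07627 = 0.070453.
SE = √(0.070453/118) = √0.000597059 = 0.02443.

SE = 0.02443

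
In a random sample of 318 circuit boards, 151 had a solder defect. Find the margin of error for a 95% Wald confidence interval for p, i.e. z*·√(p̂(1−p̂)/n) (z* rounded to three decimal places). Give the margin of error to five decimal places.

p̂ = 151/318 = 0.47484.
SE(p̂) = √(0.47484·0.52516/318) = 0.028003.
The 95% critical value is z* = 1.960.
ME = 1.960·0.028003 = 0.05489.

ME = 0.05489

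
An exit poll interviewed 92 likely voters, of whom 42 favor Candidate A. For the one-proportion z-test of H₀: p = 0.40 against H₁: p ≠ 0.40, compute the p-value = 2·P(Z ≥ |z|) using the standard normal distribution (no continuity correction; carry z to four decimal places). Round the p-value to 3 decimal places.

The sample proportion is 42/92 = 0.45652.
Null standard error: √(0.40·0.60/92) = √0.002608696 = 0.051075.
Test statistic (full precision, shown to 4 dp): z = (42/92 − 0.40)/SE₀ ≈ 1.1066.
From the standard normal, 2·P(Z ≥ |z|) = 0.268.

p-value = 0.268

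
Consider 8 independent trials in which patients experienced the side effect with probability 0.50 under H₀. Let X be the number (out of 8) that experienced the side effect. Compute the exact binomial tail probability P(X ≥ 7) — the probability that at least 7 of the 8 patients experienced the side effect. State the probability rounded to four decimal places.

P = 0.0352

X is binomial with n = 8 and p = 0.50.
P(X ≥ 7) = C(8,7)·0.50^7·0.50^1 + C(8,8)·0.50^8·0.50^0.
= 0.031250 + 0.003906 = 0.0352.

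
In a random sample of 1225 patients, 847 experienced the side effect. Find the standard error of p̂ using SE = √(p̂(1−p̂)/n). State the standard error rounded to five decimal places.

SE = 0.01320

The sample proportion is 847/1225 = 0.69143.
p̂(1−p̂) = 0.213355.
SE = √(0.213355/1225) = √0.000174167 = 0.01320.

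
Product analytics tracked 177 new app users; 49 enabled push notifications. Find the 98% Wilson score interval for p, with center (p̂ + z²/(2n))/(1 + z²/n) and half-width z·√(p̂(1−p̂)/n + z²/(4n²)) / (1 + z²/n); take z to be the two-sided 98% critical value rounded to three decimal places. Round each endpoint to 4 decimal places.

(0.2061, 0.3608)

p̂ = 49/177 = 0.27684; z = 2.326, so z² = 5.410276.
1 + z²/n = 1.030567.
Center = (0.27684 + 0.015283)/1.030567 = 0.28346.
Radicand: p̂(1−p̂)/n + z²/(4n²) = 0.001131062 + 0.000043173 = 0.001174235.
Half-width = 2.326·√0.001174235/1.030567 = 0.07734.
So the interval runs from 0.2061 to 0.3608.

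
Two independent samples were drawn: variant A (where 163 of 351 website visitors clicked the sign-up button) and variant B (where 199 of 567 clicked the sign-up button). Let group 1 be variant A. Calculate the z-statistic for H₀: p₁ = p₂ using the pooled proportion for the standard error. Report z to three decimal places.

Sample proportions: p̂₁ = 163/351 = 0.46439 and p̂₂ = 199/567 = 0.35097.
Pooling: p̂ = 362/918 = 0.39434.
SE = √[p̂(1−p̂)(1/n₁+1/n₂)] = √[0.39434·0.60566·(1/351+1/567)] ≈ 0.033191.
z = 0.11342/0.033191 = 3.417.

z = 3.417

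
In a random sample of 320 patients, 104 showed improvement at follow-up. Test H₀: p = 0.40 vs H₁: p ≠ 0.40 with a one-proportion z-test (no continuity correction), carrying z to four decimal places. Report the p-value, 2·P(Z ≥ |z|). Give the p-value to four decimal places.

Sample proportion p̂ = 104/320 = 0.32500.
Null standard error: √(0.40·0.60/320) = √0.000750000 = 0.027386.
Test statistic (full precision, shown to 4 dp): z = (104/320 − 0.40)/SE₀ ≈ -2.7386.
p-value = 2·P(Z ≥ |z|) with z = -2.7386 → 0.0062.

p-value = 0.0062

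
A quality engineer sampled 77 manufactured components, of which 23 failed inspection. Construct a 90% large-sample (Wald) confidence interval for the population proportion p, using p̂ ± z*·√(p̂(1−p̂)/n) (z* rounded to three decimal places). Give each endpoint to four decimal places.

(0.2129, 0.3845)

With x = 23 successes in n = 77, p̂ = 0.29870.
SE = √(p̂(1−p̂)/n) = √(0.209479/77) = 0.052158.
For 90% confidence, z* = 1.645.
Margin of error: 1.645 × 0.052158 = 0.08580.
CI: 0.29870 ± 0.08580 = (0.2129, 0.3845).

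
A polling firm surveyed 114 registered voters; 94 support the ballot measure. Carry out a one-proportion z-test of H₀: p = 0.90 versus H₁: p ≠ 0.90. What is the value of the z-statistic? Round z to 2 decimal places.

The sample proportion is 94/114 = 0.82456.
SE₀ = √(0.90·0.10/114) = 0.028098.
Test statistic: z = -0.07544/0.028098 = -2.68.

z = -2.68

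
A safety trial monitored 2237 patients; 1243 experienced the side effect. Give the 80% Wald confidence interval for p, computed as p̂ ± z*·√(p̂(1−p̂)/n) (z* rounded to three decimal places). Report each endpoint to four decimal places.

(0.5422, 0.5691)

p̂ = 1243/2237 = 0.55565.
Standard error of p̂: √(0.246903/2237) = √0.000110372 = 0.010506.
z* = 1.282 at the 80% level.
Margin of error: 1.282 × 0.010506 = 0.01347.
Interval: 0.55565 ± 0.01347 → (0.5422, 0.5691).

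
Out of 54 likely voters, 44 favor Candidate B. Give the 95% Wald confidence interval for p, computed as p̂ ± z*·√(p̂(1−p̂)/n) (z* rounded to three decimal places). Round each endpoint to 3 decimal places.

p̂ = 44/54 = 0.81481.
SE(p̂) = √(0.81481·0.18519/54) = 0.052861.
The 95% critical value is z* = 1.960.
Margin = 1.960·0.052861 = 0.10361.
So the interval runs from 0.711 to 0.918.

(0.711, 0.918)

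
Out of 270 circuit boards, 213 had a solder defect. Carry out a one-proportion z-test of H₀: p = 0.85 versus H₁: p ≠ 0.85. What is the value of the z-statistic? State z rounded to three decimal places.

p̂ = 213/270 = 0.78889.
Under H₀, SE = √(p₀(1−p₀)/n) = √(0.85·0.15/270) = √0.000472222 = 0.021731.
z = (p̂ − p₀)/SE = (0.78889 − 0.85)/0.021731 = -2.812.

z = -2.812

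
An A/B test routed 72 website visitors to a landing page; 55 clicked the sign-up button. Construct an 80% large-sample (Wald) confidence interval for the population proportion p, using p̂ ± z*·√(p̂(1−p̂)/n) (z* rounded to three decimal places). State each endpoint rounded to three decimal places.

With x = 55 successes in n = 72, p̂ = 0.76389.
SE = √(p̂(1−p̂)/n) = √(0.180363/72) = 0.050050.
z* = 1.282 at the 80% level.
Margin of error: 1.282 × 0.050050 = 0.06416.
So the interval runs from 0.700 to 0.828.

(0.700, 0.828)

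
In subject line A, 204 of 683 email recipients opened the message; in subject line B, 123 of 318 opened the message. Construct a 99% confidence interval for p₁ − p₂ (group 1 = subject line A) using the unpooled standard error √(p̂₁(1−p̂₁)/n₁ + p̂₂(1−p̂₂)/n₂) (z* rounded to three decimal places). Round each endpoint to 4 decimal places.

p̂₁ = 0.29868, p̂₂ = 0.38679, so the observed difference is -0.08811.
SE = √(0.000306693 + 0.000745862) = √0.001052555 = 0.032443.
For 99% confidence, z* = 2.576. Margin = 2.576·0.032443 = 0.08357.
So the interval runs from -0.1717 to -0.0045.

(-0.1717, -0.0045)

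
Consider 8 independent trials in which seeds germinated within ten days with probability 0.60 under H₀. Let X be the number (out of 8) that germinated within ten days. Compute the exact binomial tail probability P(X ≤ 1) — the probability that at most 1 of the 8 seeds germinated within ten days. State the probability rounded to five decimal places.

X is binomial with n = 8 and p = 0.60.
P(X ≤ 1) = C(8,0)·0.60^0·0.40^8 + C(8,1)·0.60^1·0.40^7.
= 0.000655 + 0.007864 = 0.00852.

P = 0.00852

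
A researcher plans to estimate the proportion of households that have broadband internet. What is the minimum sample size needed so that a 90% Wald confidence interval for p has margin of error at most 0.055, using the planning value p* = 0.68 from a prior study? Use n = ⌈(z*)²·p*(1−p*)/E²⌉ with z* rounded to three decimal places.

n = 195

The 90% critical value is z* = 1.645.
p*(1−p*) = 0.2176.
(z*)²·p*(1−p*)/E² = 2.706025·0.2176/0.003025 = 194.655.
⌈194.655⌉ = 195.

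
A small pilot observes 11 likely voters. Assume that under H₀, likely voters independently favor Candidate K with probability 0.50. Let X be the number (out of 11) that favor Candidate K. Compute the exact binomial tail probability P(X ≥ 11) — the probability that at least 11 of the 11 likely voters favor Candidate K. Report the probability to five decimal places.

P = 0.00049

X is binomial with n = 11 and p = 0.50.
P(X ≥ 11) = C(11,11)·0.50^11·0.50^0.
= 0.000488 = 0.00049.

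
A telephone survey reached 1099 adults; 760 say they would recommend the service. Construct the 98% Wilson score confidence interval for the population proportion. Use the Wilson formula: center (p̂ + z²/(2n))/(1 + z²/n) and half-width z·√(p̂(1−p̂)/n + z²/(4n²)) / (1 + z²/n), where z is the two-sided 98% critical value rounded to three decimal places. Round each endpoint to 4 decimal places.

Here p̂ = 760/1099 = 0.69154 and z = 2.326 (z² = 5.410276).
Denominator 1 + z²/n = 1 + 5.410276/1099 = 1.004923.
Adjusted center: (0.69154 + z²/(2n))/1.004923 = 0.69060.
Radicand: p̂(1−p̂)/n + z²/(4n²) = 0.000194098 + 0.000001120 = 0.000195218.
Half-width = z·√(radicand)/denom = 2.326·0.013972/1.004923 = 0.03234.
So the interval runs from 0.6583 to 0.7229.

(0.6583, 0.7229)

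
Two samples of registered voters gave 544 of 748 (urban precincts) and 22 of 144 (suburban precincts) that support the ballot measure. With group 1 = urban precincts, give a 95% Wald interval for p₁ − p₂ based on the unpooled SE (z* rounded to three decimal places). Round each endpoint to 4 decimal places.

p̂₁ = 0.72727, p̂₂ = 0.15278, so the observed difference is 0.57449.
Unpooled SE = √(p̂₁(1−p̂₁)/n₁ + p̂₂(1−p̂₂)/n₂) = √(0.000265170 + 0.000898866) = 0.034118.
The 95% critical value is z* = 1.960. Margin = 1.960·0.034118 = 0.06687.
So the interval runs from 0.5076 to 0.6414.

(0.5076, 0.6414)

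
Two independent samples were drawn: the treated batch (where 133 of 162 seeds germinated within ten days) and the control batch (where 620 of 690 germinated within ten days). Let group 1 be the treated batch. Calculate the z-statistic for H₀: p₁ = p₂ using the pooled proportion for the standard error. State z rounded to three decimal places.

Sample proportions: p̂₁ = 133/162 = 0.82099 and p̂₂ = 620/690 = 0.89855.
Pooled p̂ = (133+620)/(162+690) = 753/852 = 0.88380.
Pooled SE = √[0.1026954·0.00762211] ≈ 0.027978.
z = (p̂₁ − p̂₂)/SE = (0.82099 − 0.89855)/0.027978 = -0.07756/0.027978 = -2.772.

z = -2.772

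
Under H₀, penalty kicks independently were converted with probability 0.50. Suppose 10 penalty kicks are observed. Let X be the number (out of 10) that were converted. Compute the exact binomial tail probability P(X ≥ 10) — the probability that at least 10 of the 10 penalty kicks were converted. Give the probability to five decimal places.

X is binomial with n = 10 and p = 0.50.
P(X ≥ 10) = C(10,10)·0.50^10·0.50^0.
= 0.000977 = 0.00098.

P = 0.00098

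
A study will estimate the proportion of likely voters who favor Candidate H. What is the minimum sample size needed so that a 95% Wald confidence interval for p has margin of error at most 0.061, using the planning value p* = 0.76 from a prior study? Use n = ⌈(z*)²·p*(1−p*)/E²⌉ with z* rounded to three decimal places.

n = 189

z* = 1.960 at the 95% level.
p*(1−p*) = 0.76·0.24 = 0.1824.
(z*)²·p*(1−p*)/E² = 3.841600·0.1824/0.003721 = 188.312.
⌈188.312⌉ = 189.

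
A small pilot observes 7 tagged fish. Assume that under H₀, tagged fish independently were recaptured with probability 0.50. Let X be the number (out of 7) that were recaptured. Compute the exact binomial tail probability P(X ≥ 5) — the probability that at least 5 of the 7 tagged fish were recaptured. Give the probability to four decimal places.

X ~ Binomial(n=7, p=0.50).
P(X ≥ 5) = C(7,5)·0.50^5·0.50^2 + C(7,6)·0.50^6·0.50^1 + C(7,7)·0.50^7·0.50^0.
= 0.164062 + 0.054688 + 0.007812 = 0.2266.

P = 0.2266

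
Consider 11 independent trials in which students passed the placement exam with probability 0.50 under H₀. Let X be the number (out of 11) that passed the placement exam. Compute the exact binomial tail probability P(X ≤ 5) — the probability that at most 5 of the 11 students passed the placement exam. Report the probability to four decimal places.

X is binomial with n = 11 and p = 0.50.
P(X ≤ 5) = Σ_{j=0}^{5} C(11,j)·0.50^j·0.50^{11−j}.
= 0.000488 + 0.005371 + 0.026855 + 0.080566 + 0.161133 + 0.225586 = 0.5000.

P = 0.5000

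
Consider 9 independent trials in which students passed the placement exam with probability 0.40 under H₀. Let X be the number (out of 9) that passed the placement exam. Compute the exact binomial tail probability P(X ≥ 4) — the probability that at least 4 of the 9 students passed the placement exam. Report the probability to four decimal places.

P = 0.5174

X ~ Binomial(n=9, p=0.40).
P(X ≥ 4) = Σ_{j=4}^{9} C(9,j)·0.40^j·0.60^{9−j}.
= 0.250823 + 0.167215 + 0.074318 + 0.021234 + 0.003539 + 0.000262 = 0.5174.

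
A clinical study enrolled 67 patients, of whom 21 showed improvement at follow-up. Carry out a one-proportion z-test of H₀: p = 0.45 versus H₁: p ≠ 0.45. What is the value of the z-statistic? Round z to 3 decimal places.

z = -2.247

The sample proportion is 21/67 = 0.31343.
Under H₀, SE = √(p₀(1−p₀)/n) = √(0.45·0.55/67) = √0.003694030 = 0.060779.
z = (0.31343 − 0.45)/0.060779 = -0.13657/0.060779 = -2.247.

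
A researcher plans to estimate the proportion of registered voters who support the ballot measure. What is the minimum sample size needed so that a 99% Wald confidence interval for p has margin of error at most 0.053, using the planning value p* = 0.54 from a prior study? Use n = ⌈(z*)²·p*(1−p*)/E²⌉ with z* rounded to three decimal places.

n = 587

z* = 2.576 at the 99% level.
p*(1−p*) = 0.54·0.46 = 0.2484.
Required n before rounding: 6.635776 × 0.2484 / 0.053² = 586.802.
Rounding up, n = 587.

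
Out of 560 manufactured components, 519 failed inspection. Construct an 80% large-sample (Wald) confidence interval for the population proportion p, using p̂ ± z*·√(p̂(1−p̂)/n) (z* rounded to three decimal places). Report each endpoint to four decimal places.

(0.9127, 0.9409)

Sample proportion p̂ = 519/560 = 0.92679.
Standard error of p̂: √(0.067854/560) = √0.000121168 = 0.011008.
The 80% critical value is z* = 1.282.
Margin = 1.282·0.011008 = 0.01411.
So the interval runs from 0.9127 to 0.9409.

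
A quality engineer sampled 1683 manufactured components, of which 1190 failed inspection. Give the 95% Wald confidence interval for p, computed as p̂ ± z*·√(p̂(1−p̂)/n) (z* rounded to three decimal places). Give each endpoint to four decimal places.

(0.6853, 0.7288)

With x = 1190 successes in n = 1683, p̂ = 0.70707.
SE(p̂) = √(0.70707·0.29293/1683) = 0.011094.
The 95% critical value is z* = 1.960.
Margin of error: 1.960 × 0.011094 = 0.02174.
So the interval runs from 0.6853 to 0.7288.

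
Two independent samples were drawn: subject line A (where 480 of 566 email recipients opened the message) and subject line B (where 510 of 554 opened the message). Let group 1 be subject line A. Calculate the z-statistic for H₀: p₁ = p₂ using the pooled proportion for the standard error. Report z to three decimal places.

p̂₁ = 480/566 = 0.84806, p̂₂ = 510/554 = 0.92058.
Pooling: p̂ = 990/1120 = 0.88393.
SE = √[p̂(1−p̂)(1/n₁+1/n₂)] = √[0.88393·0.11607·(1/566+1/554)] ≈ 0.019143.
z = (p̂₁ − p̂₂)/SE = (0.84806 − 0.92058)/0.019143 = -0.07252/0.019143 = -3.788.

z = -3.788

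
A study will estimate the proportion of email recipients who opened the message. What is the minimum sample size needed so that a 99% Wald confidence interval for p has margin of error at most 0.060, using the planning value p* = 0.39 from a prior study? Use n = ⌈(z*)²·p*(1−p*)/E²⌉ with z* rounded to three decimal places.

n = 439

z* = 2.576 at the 99% level.
p*(1−p*) = 0.39·0.61 = 0.2379.
Required n before rounding: 6.635776 × 0.2379 / 0.060² = 438.514.
Rounding up, n = 439.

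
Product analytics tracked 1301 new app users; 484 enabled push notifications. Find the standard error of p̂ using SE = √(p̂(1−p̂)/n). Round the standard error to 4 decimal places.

Sample proportion p̂ = 484/1301 = 0.37202.
p̂(1−p̂) = 0.233621.
Dividing by n and taking the root: √0.000179570 = 0.0134.

SE = 0.0134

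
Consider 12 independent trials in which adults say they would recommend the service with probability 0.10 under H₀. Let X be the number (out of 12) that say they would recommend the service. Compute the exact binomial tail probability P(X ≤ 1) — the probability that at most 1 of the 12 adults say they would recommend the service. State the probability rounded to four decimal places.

P = 0.6590

X is binomial with n = 12 and p = 0.10.
P(X ≤ 1) = C(12,0)·0.10^0·0.90^12 + C(12,1)·0.10^1·0.90^11.
= 0.282430 + 0.376573 = 0.6590.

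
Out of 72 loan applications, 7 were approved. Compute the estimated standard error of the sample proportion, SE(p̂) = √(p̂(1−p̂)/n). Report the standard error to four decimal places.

The sample proportion is 7/72 = 0.09722.
p̂(1−p̂) = 0.087768.
SE = √(0.087768/72) = √0.001219000 = 0.0349.

SE = 0.0349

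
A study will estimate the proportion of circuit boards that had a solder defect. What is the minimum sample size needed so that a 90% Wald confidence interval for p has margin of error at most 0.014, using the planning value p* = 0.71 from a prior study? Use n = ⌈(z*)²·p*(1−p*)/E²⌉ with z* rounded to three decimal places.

n = 2843

The 90% critical value is z* = 1.645.
p*(1−p*) = 0.71·0.29 = 0.2059.
Required n before rounding: 2.706025 × 0.2059 / 0.014² = 2842.707.
Rounding up, n = 2843.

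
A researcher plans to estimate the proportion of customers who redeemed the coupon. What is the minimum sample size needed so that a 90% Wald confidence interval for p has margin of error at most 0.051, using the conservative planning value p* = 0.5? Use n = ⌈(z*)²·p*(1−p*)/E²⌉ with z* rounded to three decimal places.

n = 261

z* = 1.645 at the 90% level.
p*(1−p*) = 0.50·0.50 = 0.2500.
(z*)²·p*(1−p*)/E² = 2.706025·0.2500/0.002601 = 260.095.
Rounding up, n = 261.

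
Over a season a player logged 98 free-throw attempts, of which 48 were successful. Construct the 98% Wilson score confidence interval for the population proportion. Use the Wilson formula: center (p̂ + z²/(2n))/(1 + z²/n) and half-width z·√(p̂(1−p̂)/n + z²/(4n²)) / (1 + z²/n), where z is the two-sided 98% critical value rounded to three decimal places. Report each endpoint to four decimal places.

(0.3760, 0.6047)

Here p̂ = 48/98 = 0.48980 and z = 2.326 (z² = 5.410276).
Denominator 1 + z²/n = 1 + 5.410276/98 = 1.055207.
Center = (0.48980 + 0.027603)/1.055207 = 0.49033.
Radicand: p̂(1−p̂)/n + z²/(4n²) = 0.002549958 + 0.000140834 = 0.002690792.
Half-width = z·√(radicand)/denom = 2.326·0.051873/1.055207 = 0.11434.
CI: 0.49033 ± 0.11434 = (0.3760, 0.6047).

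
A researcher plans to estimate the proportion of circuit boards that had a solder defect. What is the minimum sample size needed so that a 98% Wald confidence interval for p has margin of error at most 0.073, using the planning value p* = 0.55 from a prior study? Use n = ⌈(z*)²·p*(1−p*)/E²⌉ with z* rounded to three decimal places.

n = 252

The 98% critical value is z* = 2.326.
p*(1−p*) = 0.2475.
Required n before rounding: 5.410276 × 0.2475 / 0.073² = 251.275.
Rounding up, n = 252.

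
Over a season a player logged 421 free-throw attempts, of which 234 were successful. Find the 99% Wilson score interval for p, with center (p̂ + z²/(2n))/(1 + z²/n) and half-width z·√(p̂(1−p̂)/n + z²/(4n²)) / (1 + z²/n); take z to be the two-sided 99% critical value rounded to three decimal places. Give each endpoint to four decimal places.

p̂ = 234/421 = 0.55582; z = 2.576, so z² = 6.635776.
Denominator 1 + z²/n = 1 + 6.635776/421 = 1.015762.
Center = (0.55582 + 0.007881)/1.015762 = 0.55495.
Radicand: p̂(1−p̂)/n + z²/(4n²) = 0.000586423 + 0.000009360 = 0.000595783.
Half-width = 2.576·√0.000595783/1.015762 = 0.06190.
Interval: 0.55495 ± 0.06190 → (0.4931, 0.6169).

(0.4931, 0.6169)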